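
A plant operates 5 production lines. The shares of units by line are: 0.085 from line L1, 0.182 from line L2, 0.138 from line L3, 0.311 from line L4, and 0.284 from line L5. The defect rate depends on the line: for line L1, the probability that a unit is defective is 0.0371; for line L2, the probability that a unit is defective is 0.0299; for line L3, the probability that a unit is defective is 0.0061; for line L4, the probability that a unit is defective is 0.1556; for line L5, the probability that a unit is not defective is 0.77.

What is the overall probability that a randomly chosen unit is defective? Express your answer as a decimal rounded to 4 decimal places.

P(D|L5) = 1 − 0.77 = 0.23.
P(D) = P(D|L1)·P(L1) + P(D|L2)·P(L2) + P(D|L3)·P(L3) + P(D|L4)·P(L4) + P(D|L5)·P(L5)
      = 0.0371·0.085 + 0.0299·0.182 + 0.0061·0.138 + 0.1556·0.311 + 0.23·0.284
      = 0.0031535 + 0.0054418 + 0.0008418 + 0.0483916 + 0.06532 = 0.1231487

0.1231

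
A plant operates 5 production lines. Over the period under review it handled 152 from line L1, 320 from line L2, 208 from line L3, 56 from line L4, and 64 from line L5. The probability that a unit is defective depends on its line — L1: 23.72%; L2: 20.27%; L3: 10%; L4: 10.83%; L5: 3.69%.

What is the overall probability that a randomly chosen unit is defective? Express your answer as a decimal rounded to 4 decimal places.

Total: 152 + 320 + 208 + 56 + 64 = 800.
P(L1) = 152/800 = 0.19. P(L2) = 320/800 = 0.4. P(L3) = 208/800 = 0.26. P(L4) = 56/800 = 0.07. P(L5) = 64/800 = 0.08.
Summing over the partition,
P(D) = P(D|L1)·P(L1) + P(D|L2)·P(L2) + P(D|L3)·P(L3) + P(D|L4)·P(L4) + P(D|L5)·P(L5)
      = 0.2372·0.19 + 0.2027·0.4 + 0.1·0.26 + 0.1083·0.07 + 0.0369·0.08
      = 0.045068 + 0.08108 + 0.026 + 0.007581 + 0.002952 = 0.162681

P(D) ≈ 0.1627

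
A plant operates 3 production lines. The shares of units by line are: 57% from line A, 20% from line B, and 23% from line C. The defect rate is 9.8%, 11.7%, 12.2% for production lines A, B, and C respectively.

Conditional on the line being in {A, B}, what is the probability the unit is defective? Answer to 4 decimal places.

Let S = {A, B}.
P(S) = 0.57 + 0.2 = 0.77.
P(D ∩ S) = 0.098·0.57 + 0.117·0.2 = 0.05586 + 0.0234 = 0.07926.
P(D | S) = 0.07926 / 0.77 = 0.102935…

0.1029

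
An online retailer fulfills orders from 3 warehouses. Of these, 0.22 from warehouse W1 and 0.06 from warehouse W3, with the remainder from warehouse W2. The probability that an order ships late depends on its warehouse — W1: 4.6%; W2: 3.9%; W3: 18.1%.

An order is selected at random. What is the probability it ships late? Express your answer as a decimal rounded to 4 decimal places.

P(W2) = 1 − (0.22 + 0.06) = 0.72.
P(L) = P(L|W1)·P(W1) + P(L|W2)·P(W2) + P(L|W3)·P(W3)
      = 0.046·0.22 + 0.039·0.72 + 0.181·0.06
      = 0.01012 + 0.02808 + 0.01086 = 0.04906

P(L) ≈ 0.0491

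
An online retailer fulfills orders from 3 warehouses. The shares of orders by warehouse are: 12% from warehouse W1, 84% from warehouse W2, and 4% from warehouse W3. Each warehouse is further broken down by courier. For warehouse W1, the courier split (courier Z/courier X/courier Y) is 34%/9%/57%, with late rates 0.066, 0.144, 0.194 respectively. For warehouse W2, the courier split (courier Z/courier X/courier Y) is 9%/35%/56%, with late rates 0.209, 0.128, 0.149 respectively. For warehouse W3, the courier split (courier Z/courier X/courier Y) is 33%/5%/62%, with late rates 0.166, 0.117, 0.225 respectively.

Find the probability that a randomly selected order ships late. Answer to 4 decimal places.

P(L) ≈ 0.1490

P(L|W1) = 0.34·0.066 + 0.09·0.144 + 0.57·0.194 = 0.02244 + 0.01296 + 0.11058 = 0.14598
P(L|W2) = 0.09·0.209 + 0.35·0.128 + 0.56·0.149 = 0.01881 + 0.0448 + 0.08344 = 0.14705
P(L|W3) = 0.33·0.166 + 0.05·0.117 + 0.62·0.225 = 0.05478 + 0.00585 + 0.1395 = 0.20013
By total probability over the outer partition,
P(L) = 0.12·0.14598 + 0.84·0.14705 + 0.04·0.20013
      = 0.0175176 + 0.123522 + 0.0080052 = 0.1490448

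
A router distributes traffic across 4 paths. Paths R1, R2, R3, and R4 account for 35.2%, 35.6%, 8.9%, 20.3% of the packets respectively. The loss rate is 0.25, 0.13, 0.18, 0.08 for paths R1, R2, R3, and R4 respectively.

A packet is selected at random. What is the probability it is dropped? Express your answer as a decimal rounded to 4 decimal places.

P(L) ≈ 0.1665

By the law of total probability,
P(L) = P(L|R1)·P(R1) + P(L|R2)·P(R2) + P(L|R3)·P(R3) + P(L|R4)·P(R4)
      = 0.25·0.352 + 0.13·0.356 + 0.18·0.089 + 0.08·0.203
      = 0.088 + 0.04628 + 0.01602 + 0.01624 = 0.16654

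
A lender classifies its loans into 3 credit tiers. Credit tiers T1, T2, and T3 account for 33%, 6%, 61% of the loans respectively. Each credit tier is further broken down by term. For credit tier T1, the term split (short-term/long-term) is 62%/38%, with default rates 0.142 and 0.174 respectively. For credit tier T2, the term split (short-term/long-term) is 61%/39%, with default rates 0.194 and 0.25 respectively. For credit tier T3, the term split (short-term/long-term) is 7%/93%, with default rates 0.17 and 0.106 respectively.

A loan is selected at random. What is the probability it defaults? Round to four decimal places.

P(D|T1) = 0.62·0.142 + 0.38·0.174 = 0.08804 + 0.06612 = 0.15416
P(D|T2) = 0.61·0.194 + 0.39·0.25 = 0.11834 + 0.0975 = 0.21584
P(D|T3) = 0.07·0.17 + 0.93·0.106 = 0.0119 + 0.09858 = 0.11048
By total probability over the outer partition,
P(D) = 0.33·0.15416 + 0.06·0.21584 + 0.61·0.11048
      = 0.0508728 + 0.0129504 + 0.0673928 = 0.131216

0.1312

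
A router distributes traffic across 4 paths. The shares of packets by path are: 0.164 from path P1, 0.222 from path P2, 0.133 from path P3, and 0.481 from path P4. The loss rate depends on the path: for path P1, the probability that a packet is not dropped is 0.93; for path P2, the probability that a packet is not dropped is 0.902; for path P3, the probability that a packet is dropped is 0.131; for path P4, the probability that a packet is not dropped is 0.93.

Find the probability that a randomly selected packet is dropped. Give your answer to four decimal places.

P(L) ≈ 0.0843

P(L|P1) = 1 − 0.93 = 0.07.
P(L|P2) = 1 − 0.902 = 0.098.
P(L|P4) = 1 − 0.93 = 0.07.
Using total probability over the partition,
P(L) = P(L|P1)·P(P1) + P(L|P2)·P(P2) + P(L|P3)·P(P3) + P(L|P4)·P(P4)
      = 0.07·0.164 + 0.098·0.222 + 0.131·0.133 + 0.07·0.481
      = 0.01148 + 0.021756 + 0.017423 + 0.03367 = 0.084329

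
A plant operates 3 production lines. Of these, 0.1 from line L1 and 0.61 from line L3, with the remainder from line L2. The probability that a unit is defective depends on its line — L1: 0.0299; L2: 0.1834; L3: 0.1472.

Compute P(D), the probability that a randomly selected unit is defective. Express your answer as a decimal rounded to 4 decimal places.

P(D) ≈ 0.1460

P(L2) = 1 − (0.1 + 0.61) = 0.29.
P(D) = P(D|L1)·P(L1) + P(D|L2)·P(L2) + P(D|L3)·P(L3)
      = 0.0299·0.1 + 0.1834·0.29 + 0.1472·0.61
      = 0.00299 + 0.053186 + 0.089792 = 0.145968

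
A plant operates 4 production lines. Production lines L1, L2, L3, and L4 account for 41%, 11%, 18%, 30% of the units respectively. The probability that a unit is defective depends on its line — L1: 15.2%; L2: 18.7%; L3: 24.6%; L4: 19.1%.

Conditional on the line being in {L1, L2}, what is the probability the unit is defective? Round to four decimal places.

Let S = {L1, L2}.
P(S) = 0.41 + 0.11 = 0.52.
P(D ∩ S) = 0.152·0.41 + 0.187·0.11 = 0.06232 + 0.02057 = 0.08289.
P(D | S) = 0.08289 / 0.52 = 0.159404…

0.1594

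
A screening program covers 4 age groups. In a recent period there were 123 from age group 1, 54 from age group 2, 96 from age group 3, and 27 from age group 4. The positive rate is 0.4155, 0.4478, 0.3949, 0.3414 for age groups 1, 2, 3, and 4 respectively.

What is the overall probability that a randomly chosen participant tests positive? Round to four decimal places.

0.4081

Total: 123 + 54 + 96 + 27 = 300.
P(1) = 123/300 = 0.41. P(2) = 54/300 = 0.18. P(3) = 96/300 = 0.32. P(4) = 27/300 = 0.09.
Summing over the partition,
P(T) = P(T|1)·P(1) + P(T|2)·P(2) + P(T|3)·P(3) + P(T|4)·P(4)
      = 0.4155·0.41 + 0.4478·0.18 + 0.3949·0.32 + 0.3414·0.09
      = 0.170355 + 0.080604 + 0.126368 + 0.030726 = 0.408053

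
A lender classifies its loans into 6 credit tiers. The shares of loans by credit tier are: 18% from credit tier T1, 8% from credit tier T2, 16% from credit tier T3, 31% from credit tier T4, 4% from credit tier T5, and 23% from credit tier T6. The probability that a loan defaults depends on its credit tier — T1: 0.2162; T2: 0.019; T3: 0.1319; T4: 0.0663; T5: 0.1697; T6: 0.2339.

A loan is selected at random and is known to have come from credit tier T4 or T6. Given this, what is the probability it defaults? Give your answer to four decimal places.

Let S = {T4, T6}.
P(S) = 0.31 + 0.23 = 0.54.
P(D ∩ S) = 0.0663·0.31 + 0.2339·0.23 = 0.020553 + 0.053797 = 0.07435.
P(D | S) = 0.07435 / 0.54 = 0.137685…

0.1377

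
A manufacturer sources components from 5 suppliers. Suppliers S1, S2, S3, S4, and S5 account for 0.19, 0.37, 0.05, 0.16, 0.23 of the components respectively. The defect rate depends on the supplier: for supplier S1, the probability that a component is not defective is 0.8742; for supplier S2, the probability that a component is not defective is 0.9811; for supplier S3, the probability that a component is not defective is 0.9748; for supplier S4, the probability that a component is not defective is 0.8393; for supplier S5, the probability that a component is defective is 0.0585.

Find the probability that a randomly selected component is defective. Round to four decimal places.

P(D|S1) = 1 − 0.8742 = 0.1258.
P(D|S2) = 1 − 0.9811 = 0.0189.
P(D|S3) = 1 − 0.9748 = 0.0252.
P(D|S4) = 1 − 0.8393 = 0.1607.
Summing over the partition,
P(D) = P(D|S1)·P(S1) + P(D|S2)·P(S2) + P(D|S3)·P(S3) + P(D|S4)·P(S4) + P(D|S5)·P(S5)
      = 0.1258·0.19 + 0.0189·0.37 + 0.0252·0.05 + 0.1607·0.16 + 0.0585·0.23
      = 0.023902 + 0.006993 + 0.00126 + 0.025712 + 0.013455 = 0.071322

P(D) ≈ 0.0713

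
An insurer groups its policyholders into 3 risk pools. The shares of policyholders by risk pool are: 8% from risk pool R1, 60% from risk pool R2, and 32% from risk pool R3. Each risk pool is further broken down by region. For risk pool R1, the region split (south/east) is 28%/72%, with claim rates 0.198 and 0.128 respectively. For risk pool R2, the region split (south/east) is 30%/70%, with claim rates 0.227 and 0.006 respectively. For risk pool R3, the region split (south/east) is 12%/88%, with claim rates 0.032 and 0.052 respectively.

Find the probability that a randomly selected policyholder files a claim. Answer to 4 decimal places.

0.0711

P(C|R1) = 0.28·0.198 + 0.72·0.128 = 0.05544 + 0.09216 = 0.1476
P(C|R2) = 0.3·0.227 + 0.7·0.006 = 0.0681 + 0.0042 = 0.0723
P(C|R3) = 0.12·0.032 + 0.88·0.052 = 0.00384 + 0.04576 = 0.0496
By total probability over the outer partition,
P(C) = 0.08·0.1476 + 0.6·0.0723 + 0.32·0.0496
      = 0.011808 + 0.04338 + 0.015872 = 0.07106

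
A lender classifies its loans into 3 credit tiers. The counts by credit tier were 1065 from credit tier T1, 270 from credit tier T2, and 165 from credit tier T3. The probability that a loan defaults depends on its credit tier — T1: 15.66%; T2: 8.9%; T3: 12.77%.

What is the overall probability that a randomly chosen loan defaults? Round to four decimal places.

0.1413

Total: 1065 + 270 + 165 = 1500.
P(T1) = 1065/1500 = 0.71. P(T2) = 270/1500 = 0.18. P(T3) = 165/1500 = 0.11.
P(D) = P(D|T1)·P(T1) + P(D|T2)·P(T2) + P(D|T3)·P(T3)
      = 0.1566·0.71 + 0.089·0.18 + 0.1277·0.11
      = 0.111186 + 0.01602 + 0.014047 = 0.141253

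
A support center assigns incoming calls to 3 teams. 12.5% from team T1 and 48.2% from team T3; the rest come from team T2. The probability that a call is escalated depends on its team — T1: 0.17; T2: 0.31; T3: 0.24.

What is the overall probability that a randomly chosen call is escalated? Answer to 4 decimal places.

P(T2) = 1 − (0.125 + 0.482) = 0.393.
P(E) = P(E|T1)·P(T1) + P(E|T2)·P(T2) + P(E|T3)·P(T3)
      = 0.17·0.125 + 0.31·0.393 + 0.24·0.482
      = 0.02125 + 0.12183 + 0.11568 = 0.25876

P(E) ≈ 0.2588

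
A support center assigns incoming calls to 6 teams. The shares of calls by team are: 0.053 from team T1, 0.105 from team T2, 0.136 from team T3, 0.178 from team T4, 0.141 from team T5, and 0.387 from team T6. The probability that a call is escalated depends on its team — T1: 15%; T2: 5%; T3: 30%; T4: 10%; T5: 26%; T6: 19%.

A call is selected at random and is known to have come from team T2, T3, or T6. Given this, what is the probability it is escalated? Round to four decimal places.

0.1904

Let S = {T2, T3, T6}.
P(S) = 0.105 + 0.136 + 0.387 = 0.628.
P(E ∩ S) = 0.05·0.105 + 0.3·0.136 + 0.19·0.387 = 0.00525 + 0.0408 + 0.07353 = 0.11958.
P(E | S) = 0.11958 / 0.628 = 0.190414…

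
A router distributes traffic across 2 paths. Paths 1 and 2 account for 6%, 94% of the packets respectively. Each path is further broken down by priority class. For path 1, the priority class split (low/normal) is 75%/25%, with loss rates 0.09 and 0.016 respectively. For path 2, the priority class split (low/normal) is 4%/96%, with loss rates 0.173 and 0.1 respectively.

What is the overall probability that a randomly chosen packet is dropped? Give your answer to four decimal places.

P(L|1) = 0.75·0.09 + 0.25·0.016 = 0.0675 + 0.004 = 0.0715
P(L|2) = 0.04·0.173 + 0.96·0.1 = 0.00692 + 0.096 = 0.10292
Then overall,
P(L) = 0.06·0.0715 + 0.94·0.10292
      = 0.00429 + 0.0967448 = 0.1010348

0.1010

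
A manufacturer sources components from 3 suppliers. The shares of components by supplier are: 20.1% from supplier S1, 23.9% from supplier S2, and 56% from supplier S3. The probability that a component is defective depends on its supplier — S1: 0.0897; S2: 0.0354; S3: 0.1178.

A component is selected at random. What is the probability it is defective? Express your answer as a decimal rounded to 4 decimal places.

P(D) = P(D|S1)·P(S1) + P(D|S2)·P(S2) + P(D|S3)·P(S3)
      = 0.0897·0.201 + 0.0354·0.239 + 0.1178·0.56
      = 0.0180297 + 0.0084606 + 0.065968 = 0.0924583

0.0925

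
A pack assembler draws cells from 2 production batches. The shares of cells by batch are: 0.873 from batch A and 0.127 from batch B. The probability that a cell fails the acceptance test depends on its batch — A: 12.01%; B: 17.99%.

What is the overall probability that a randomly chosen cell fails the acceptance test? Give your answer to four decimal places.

P(F) = P(F|A)·P(A) + P(F|B)·P(B)
      = 0.1201·0.873 + 0.1799·0.127
      = 0.1048473 + 0.0228473 = 0.1276946

P(F) ≈ 0.1277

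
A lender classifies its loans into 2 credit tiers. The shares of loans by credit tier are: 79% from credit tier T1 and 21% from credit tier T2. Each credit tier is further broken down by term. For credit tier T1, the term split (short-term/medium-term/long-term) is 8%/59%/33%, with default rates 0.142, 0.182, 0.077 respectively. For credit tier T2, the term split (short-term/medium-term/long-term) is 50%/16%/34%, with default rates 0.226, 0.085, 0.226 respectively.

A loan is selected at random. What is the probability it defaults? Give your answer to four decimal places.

P(D|T1) = 0.08·0.142 + 0.59·0.182 + 0.33·0.077 = 0.01136 + 0.10738 + 0.02541 = 0.14415
P(D|T2) = 0.5·0.226 + 0.16·0.085 + 0.34·0.226 = 0.113 + 0.0136 + 0.07684 = 0.20344
By total probability over the outer partition,
P(D) = 0.79·0.14415 + 0.21·0.20344
      = 0.1138785 + 0.0427224 = 0.1566009

0.1566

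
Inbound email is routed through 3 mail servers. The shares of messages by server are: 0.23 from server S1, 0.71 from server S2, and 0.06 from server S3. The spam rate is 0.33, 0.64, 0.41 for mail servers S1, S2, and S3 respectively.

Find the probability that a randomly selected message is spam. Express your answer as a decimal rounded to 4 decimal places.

Using total probability over the partition,
P(S) = P(S|S1)·P(S1) + P(S|S2)·P(S2) + P(S|S3)·P(S3)
      = 0.33·0.23 + 0.64·0.71 + 0.41·0.06
      = 0.0759 + 0.4544 + 0.0246 = 0.5549

P(S) ≈ 0.5549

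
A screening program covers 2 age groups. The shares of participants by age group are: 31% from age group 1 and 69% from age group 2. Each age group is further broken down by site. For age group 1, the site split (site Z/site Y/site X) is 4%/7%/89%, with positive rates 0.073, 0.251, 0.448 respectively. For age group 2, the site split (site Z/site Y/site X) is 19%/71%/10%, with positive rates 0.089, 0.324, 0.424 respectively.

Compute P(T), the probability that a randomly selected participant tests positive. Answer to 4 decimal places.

P(T|1) = 0.04·0.073 + 0.07·0.251 + 0.89·0.448 = 0.00292 + 0.01757 + 0.39872 = 0.41921
P(T|2) = 0.19·0.089 + 0.71·0.324 + 0.1·0.424 = 0.01691 + 0.23004 + 0.0424 = 0.28935
By total probability over the outer partition,
P(T) = 0.31·0.41921 + 0.69·0.28935
      = 0.1299551 + 0.1996515 = 0.3296066

0.3296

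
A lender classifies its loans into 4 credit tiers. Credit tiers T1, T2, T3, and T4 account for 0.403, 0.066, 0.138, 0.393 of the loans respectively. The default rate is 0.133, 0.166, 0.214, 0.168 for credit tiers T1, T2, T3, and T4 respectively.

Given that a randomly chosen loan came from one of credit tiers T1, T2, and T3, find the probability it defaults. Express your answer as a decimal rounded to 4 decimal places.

Let S = {T1, T2, T3}.
P(S) = 0.403 + 0.066 + 0.138 = 0.607.
P(D ∩ S) = 0.133·0.403 + 0.166·0.066 + 0.214·0.138 = 0.053599 + 0.010956 + 0.029532 = 0.094087.
P(D | S) = 0.094087 / 0.607 = 0.155003…

0.1550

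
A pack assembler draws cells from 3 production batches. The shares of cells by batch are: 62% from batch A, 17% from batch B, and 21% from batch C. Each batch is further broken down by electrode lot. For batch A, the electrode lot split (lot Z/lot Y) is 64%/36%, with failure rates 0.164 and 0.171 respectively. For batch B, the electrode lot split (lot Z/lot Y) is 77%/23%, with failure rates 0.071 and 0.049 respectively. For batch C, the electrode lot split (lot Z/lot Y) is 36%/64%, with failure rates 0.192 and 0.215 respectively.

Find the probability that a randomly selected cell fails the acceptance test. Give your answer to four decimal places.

P(F) ≈ 0.1579

P(F|A) = 0.64·0.164 + 0.36·0.171 = 0.10496 + 0.06156 = 0.16652
P(F|B) = 0.77·0.071 + 0.23·0.049 = 0.05467 + 0.01127 = 0.06594
P(F|C) = 0.36·0.192 + 0.64·0.215 = 0.06912 + 0.1376 = 0.20672
Then overall,
P(F) = 0.62·0.16652 + 0.17·0.06594 + 0.21·0.20672
      = 0.1032424 + 0.0112098 + 0.0434112 = 0.1578634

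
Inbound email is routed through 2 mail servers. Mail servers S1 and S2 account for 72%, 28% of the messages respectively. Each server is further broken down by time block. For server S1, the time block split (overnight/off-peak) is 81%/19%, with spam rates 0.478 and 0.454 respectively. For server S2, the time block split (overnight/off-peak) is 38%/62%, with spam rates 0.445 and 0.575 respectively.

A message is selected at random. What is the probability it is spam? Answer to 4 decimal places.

P(S|S1) = 0.81·0.478 + 0.19·0.454 = 0.38718 + 0.08626 = 0.47344
P(S|S2) = 0.38·0.445 + 0.62·0.575 = 0.1691 + 0.3565 = 0.5256
By total probability over the outer partition,
P(S) = 0.72·0.47344 + 0.28·0.5256
      = 0.3408768 + 0.147168 = 0.4880448

P(S) ≈ 0.4880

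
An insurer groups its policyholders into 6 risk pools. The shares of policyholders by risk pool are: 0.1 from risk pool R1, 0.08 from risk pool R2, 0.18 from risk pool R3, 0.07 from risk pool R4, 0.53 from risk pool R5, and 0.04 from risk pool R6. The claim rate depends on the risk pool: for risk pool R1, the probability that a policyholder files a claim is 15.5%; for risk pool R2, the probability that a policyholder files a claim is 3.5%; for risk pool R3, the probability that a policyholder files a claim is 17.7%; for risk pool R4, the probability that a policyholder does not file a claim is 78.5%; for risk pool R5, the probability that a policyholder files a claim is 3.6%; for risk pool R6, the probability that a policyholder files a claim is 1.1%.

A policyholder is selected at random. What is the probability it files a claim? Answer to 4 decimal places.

P(C|R4) = 1 − 0.785 = 0.215.
Using total probability over the partition,
P(C) = P(C|R1)·P(R1) + P(C|R2)·P(R2) + P(C|R3)·P(R3) + P(C|R4)·P(R4) + P(C|R5)·P(R5) + P(C|R6)·P(R6)
      = 0.155·0.1 + 0.035·0.08 + 0.177·0.18 + 0.215·0.07 + 0.036·0.53 + 0.011·0.04
      = 0.0155 + 0.0028 + 0.03186 + 0.01505 + 0.01908 + 0.00044 = 0.08473

P(C) ≈ 0.0847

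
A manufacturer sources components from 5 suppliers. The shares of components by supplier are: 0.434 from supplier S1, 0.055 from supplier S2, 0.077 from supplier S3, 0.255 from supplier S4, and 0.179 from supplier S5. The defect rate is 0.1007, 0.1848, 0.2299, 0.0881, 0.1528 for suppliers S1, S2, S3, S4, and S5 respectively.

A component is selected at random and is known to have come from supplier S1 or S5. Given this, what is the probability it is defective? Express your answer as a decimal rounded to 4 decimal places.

Let S = {S1, S5}.
P(S) = 0.434 + 0.179 = 0.613.
P(D ∩ S) = 0.1007·0.434 + 0.1528·0.179 = 0.0437038 + 0.0273512 = 0.071055.
P(D | S) = 0.071055 / 0.613 = 0.115914…

P(D|S) ≈ 0.1159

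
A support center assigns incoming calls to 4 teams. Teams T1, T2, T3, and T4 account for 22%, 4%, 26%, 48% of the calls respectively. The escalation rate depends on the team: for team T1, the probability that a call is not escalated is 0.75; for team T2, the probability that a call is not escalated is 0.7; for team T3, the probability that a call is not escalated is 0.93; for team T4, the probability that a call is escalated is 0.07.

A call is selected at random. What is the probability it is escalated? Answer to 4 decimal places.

P(E|T1) = 1 − 0.75 = 0.25.
P(E|T2) = 1 − 0.7 = 0.3.
P(E|T3) = 1 − 0.93 = 0.07.
P(E) = P(E|T1)·P(T1) + P(E|T2)·P(T2) + P(E|T3)·P(T3) + P(E|T4)·P(T4)
      = 0.25·0.22 + 0.3·0.04 + 0.07·0.26 + 0.07·0.48
      = 0.055 + 0.012 + 0.0182 + 0.0336 = 0.1188

P(E) ≈ 0.1188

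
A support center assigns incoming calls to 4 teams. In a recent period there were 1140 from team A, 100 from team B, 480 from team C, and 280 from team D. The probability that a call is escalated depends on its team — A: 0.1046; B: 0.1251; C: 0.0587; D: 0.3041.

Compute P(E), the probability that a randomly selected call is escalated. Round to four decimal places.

P(E) ≈ 0.1225

Total: 1140 + 100 + 480 + 280 = 2000.
P(A) = 1140/2000 = 0.57. P(B) = 100/2000 = 0.05. P(C) = 480/2000 = 0.24. P(D) = 280/2000 = 0.14.
By the law of total probability,
P(E) = P(E|A)·P(A) + P(E|B)·P(B) + P(E|C)·P(C) + P(E|D)·P(D)
      = 0.1046·0.57 + 0.1251·0.05 + 0.0587·0.24 + 0.3041·0.14
      = 0.059622 + 0.006255 + 0.014088 + 0.042574 = 0.122539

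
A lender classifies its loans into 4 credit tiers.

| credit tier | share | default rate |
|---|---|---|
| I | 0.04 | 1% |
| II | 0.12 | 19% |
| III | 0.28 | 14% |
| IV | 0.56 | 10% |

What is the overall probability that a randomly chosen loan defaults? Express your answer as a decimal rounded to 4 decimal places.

P(D) = P(D|I)·P(I) + P(D|II)·P(II) + P(D|III)·P(III) + P(D|IV)·P(IV)
      = 0.01·0.04 + 0.19·0.12 + 0.14·0.28 + 0.1·0.56
      = 0.0004 + 0.0228 + 0.0392 + 0.056 = 0.1184

P(D) ≈ 0.1184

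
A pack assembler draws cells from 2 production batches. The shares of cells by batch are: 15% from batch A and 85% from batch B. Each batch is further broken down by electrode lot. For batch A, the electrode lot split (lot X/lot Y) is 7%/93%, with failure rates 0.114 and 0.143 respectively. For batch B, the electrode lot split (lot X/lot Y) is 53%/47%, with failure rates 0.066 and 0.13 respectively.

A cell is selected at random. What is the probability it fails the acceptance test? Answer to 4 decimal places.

0.1028

P(F|A) = 0.07·0.114 + 0.93·0.143 = 0.00798 + 0.13299 = 0.14097
P(F|B) = 0.53·0.066 + 0.47·0.13 = 0.03498 + 0.0611 = 0.09608
Then overall,
P(F) = 0.15·0.14097 + 0.85·0.09608
      = 0.0211455 + 0.081668 = 0.1028135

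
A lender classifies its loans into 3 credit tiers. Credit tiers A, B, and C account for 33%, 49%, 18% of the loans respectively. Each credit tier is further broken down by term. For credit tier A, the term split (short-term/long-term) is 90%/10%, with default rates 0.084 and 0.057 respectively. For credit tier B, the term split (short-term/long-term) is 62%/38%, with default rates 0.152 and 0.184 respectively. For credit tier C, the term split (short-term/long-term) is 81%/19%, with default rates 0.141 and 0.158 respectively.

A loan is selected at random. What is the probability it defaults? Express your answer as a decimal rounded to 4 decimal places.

P(D) ≈ 0.1332

P(D|A) = 0.9·0.084 + 0.1·0.057 = 0.0756 + 0.0057 = 0.0813
P(D|B) = 0.62·0.152 + 0.38·0.184 = 0.09424 + 0.06992 = 0.16416
P(D|C) = 0.81·0.141 + 0.19·0.158 = 0.11421 + 0.03002 = 0.14423
By total probability over the outer partition,
P(D) = 0.33·0.0813 + 0.49·0.16416 + 0.18·0.14423
      = 0.026829 + 0.0804384 + 0.0259614 = 0.1332288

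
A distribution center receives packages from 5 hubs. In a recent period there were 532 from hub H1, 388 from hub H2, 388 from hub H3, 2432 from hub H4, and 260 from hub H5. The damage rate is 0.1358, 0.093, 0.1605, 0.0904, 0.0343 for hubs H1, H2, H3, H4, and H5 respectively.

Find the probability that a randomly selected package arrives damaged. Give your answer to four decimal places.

0.0998

Total: 532 + 388 + 388 + 2432 + 260 = 4000.
P(H1) = 532/4000 = 0.133. P(H2) = 388/4000 = 0.097. P(H3) = 388/4000 = 0.097. P(H4) = 2432/4000 = 0.608. P(H5) = 260/4000 = 0.065.
Summing over the partition,
P(D) = P(D|H1)·P(H1) + P(D|H2)·P(H2) + P(D|H3)·P(H3) + P(D|H4)·P(H4) + P(D|H5)·P(H5)
      = 0.1358·0.133 + 0.093·0.097 + 0.1605·0.097 + 0.0904·0.608 + 0.0343·0.065
      = 0.0180614 + 0.009021 + 0.0155685 + 0.0549632 + 0.0022295 = 0.0998436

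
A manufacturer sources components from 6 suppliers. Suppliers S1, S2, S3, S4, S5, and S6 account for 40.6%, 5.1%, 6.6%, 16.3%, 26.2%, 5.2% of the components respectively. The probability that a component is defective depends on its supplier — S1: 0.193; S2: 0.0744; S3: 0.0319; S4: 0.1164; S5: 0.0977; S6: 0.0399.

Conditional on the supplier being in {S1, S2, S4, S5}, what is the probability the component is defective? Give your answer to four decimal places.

0.1437

Let S = {S1, S2, S4, S5}.
P(S) = 0.406 + 0.051 + 0.163 + 0.262 = 0.882.
P(D ∩ S) = 0.193·0.406 + 0.0744·0.051 + 0.1164·0.163 + 0.0977·0.262 = 0.078358 + 0.0037944 + 0.0189732 + 0.0255974 = 0.126723.
P(D | S) = 0.126723 / 0.882 = 0.143677…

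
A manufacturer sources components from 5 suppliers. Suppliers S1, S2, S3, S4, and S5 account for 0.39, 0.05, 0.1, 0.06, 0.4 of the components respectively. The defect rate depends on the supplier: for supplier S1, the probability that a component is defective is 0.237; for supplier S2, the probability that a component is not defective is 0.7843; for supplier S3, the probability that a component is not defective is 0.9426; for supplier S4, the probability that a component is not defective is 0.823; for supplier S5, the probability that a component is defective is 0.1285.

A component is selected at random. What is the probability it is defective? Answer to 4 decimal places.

P(D|S2) = 1 − 0.7843 = 0.2157.
P(D|S3) = 1 − 0.9426 = 0.0574.
P(D|S4) = 1 − 0.823 = 0.177.
By the law of total probability,
P(D) = P(D|S1)·P(S1) + P(D|S2)·P(S2) + P(D|S3)·P(S3) + P(D|S4)·P(S4) + P(D|S5)·P(S5)
      = 0.237·0.39 + 0.2157·0.05 + 0.0574·0.1 + 0.177·0.06 + 0.1285·0.4
      = 0.09243 + 0.010785 + 0.00574 + 0.01062 + 0.0514 = 0.170975

P(D) ≈ 0.1710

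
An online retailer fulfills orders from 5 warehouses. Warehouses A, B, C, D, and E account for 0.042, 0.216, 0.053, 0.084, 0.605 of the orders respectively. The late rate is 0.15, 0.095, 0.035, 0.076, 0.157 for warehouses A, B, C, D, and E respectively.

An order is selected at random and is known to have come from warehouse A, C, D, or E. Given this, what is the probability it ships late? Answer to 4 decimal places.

0.1397

Let S = {A, C, D, E}.
P(S) = 0.042 + 0.053 + 0.084 + 0.605 = 0.784.
P(L ∩ S) = 0.15·0.042 + 0.035·0.053 + 0.076·0.084 + 0.157·0.605 = 0.0063 + 0.001855 + 0.006384 + 0.094985 = 0.109524.
P(L | S) = 0.109524 / 0.784 = 0.139699…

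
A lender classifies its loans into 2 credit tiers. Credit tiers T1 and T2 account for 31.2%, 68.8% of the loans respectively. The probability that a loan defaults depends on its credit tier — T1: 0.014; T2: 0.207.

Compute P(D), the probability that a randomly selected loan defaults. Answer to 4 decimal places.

P(D) = P(D|T1)·P(T1) + P(D|T2)·P(T2)
      = 0.014·0.312 + 0.207·0.688
      = 0.004368 + 0.142416 = 0.146784

0.1468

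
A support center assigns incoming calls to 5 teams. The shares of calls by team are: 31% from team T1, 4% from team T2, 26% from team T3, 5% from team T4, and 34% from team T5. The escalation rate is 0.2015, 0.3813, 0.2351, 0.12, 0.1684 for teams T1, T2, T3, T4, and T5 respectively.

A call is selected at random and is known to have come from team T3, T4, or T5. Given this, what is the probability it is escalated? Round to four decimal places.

P(E|S) ≈ 0.1914

Let S = {T3, T4, T5}.
P(S) = 0.26 + 0.05 + 0.34 = 0.65.
P(E ∩ S) = 0.2351·0.26 + 0.12·0.05 + 0.1684·0.34 = 0.061126 + 0.006 + 0.057256 = 0.124382.
P(E | S) = 0.124382 / 0.65 = 0.191357…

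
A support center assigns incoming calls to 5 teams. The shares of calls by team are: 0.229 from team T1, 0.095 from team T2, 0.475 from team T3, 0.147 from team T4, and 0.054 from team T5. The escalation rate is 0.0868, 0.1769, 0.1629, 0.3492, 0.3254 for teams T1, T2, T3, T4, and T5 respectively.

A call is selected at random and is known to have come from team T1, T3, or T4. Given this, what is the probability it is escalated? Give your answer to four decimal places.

0.1746

Let S = {T1, T3, T4}.
P(S) = 0.229 + 0.475 + 0.147 = 0.851.
P(E ∩ S) = 0.0868·0.229 + 0.1629·0.475 + 0.3492·0.147 = 0.0198772 + 0.0773775 + 0.0513324 = 0.1485871.
P(E | S) = 0.1485871 / 0.851 = 0.174603…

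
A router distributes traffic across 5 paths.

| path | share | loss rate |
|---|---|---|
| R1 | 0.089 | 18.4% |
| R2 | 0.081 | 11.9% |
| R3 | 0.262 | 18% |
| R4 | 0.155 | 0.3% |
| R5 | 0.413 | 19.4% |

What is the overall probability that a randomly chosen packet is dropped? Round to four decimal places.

P(L) = P(L|R1)·P(R1) + P(L|R2)·P(R2) + P(L|R3)·P(R3) + P(L|R4)·P(R4) + P(L|R5)·P(R5)
      = 0.184·0.089 + 0.119·0.081 + 0.18·0.262 + 0.003·0.155 + 0.194·0.413
      = 0.016376 + 0.009639 + 0.04716 + 0.000465 + 0.080122 = 0.153762

P(L) ≈ 0.1538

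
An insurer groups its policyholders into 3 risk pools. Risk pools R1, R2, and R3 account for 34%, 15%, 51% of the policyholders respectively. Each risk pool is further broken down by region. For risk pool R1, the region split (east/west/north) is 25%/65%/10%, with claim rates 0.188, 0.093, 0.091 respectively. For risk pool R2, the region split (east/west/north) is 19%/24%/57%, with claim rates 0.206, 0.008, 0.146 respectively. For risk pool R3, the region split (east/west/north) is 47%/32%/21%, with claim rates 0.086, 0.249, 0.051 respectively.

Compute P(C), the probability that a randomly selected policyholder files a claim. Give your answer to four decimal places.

P(C) ≈ 0.1250

P(C|R1) = 0.25·0.188 + 0.65·0.093 + 0.1·0.091 = 0.047 + 0.06045 + 0.0091 = 0.11655
P(C|R2) = 0.19·0.206 + 0.24·0.008 + 0.57·0.146 = 0.03914 + 0.00192 + 0.08322 = 0.12428
P(C|R3) = 0.47·0.086 + 0.32·0.249 + 0.21·0.051 = 0.04042 + 0.07968 + 0.01071 = 0.13081
Then overall,
P(C) = 0.34·0.11655 + 0.15·0.12428 + 0.51·0.13081
      = 0.039627 + 0.018642 + 0.0667131 = 0.1249821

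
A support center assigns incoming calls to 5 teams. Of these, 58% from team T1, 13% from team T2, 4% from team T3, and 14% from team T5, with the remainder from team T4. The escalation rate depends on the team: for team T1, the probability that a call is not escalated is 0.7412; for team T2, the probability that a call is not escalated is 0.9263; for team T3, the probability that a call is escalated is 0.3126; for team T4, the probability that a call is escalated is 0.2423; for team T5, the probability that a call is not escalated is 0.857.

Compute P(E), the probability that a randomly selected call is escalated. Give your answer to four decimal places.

P(T4) = 1 − (0.58 + 0.13 + 0.04 + 0.14) = 0.11.
P(E|T1) = 1 − 0.7412 = 0.2588.
P(E|T2) = 1 − 0.9263 = 0.0737.
P(E|T5) = 1 − 0.857 = 0.143.
Summing over the partition,
P(E) = P(E|T1)·P(T1) + P(E|T2)·P(T2) + P(E|T3)·P(T3) + P(E|T4)·P(T4) + P(E|T5)·P(T5)
      = 0.2588·0.58 + 0.0737·0.13 + 0.3126·0.04 + 0.2423·0.11 + 0.143·0.14
      = 0.150104 + 0.009581 + 0.012504 + 0.026653 + 0.02002 = 0.218862

0.2189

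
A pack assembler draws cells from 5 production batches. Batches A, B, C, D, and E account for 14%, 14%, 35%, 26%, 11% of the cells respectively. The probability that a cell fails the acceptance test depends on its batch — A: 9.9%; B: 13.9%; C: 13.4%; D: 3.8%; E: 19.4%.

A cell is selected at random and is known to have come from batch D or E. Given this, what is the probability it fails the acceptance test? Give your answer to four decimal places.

0.0844

Let S = {D, E}.
P(S) = 0.26 + 0.11 = 0.37.
P(F ∩ S) = 0.038·0.26 + 0.194·0.11 = 0.00988 + 0.02134 = 0.03122.
P(F | S) = 0.03122 / 0.37 = 0.084378…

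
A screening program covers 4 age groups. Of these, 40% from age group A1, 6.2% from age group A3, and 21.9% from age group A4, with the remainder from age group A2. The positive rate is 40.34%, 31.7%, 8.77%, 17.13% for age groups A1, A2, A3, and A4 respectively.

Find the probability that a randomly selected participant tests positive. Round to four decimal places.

P(A2) = 1 − (0.4 + 0.062 + 0.219) = 0.319.
P(T) = P(T|A1)·P(A1) + P(T|A2)·P(A2) + P(T|A3)·P(A3) + P(T|A4)·P(A4)
      = 0.4034·0.4 + 0.317·0.319 + 0.0877·0.062 + 0.1713·0.219
      = 0.16136 + 0.101123 + 0.0054374 + 0.0375147 = 0.3054351

P(T) ≈ 0.3054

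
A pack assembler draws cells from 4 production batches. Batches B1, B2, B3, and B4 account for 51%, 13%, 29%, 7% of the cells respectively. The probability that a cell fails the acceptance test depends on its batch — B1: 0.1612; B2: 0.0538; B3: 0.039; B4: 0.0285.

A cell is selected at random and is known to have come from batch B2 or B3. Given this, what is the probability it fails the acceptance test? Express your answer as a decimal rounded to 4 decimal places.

Let S = {B2, B3}.
P(S) = 0.13 + 0.29 = 0.42.
P(F ∩ S) = 0.0538·0.13 + 0.039·0.29 = 0.006994 + 0.01131 = 0.018304.
P(F | S) = 0.018304 / 0.42 = 0.043581…

0.0436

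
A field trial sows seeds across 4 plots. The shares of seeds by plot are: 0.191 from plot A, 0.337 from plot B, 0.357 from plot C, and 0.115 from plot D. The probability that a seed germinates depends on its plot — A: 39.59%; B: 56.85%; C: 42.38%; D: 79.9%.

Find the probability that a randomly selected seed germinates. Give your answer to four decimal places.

Using total probability over the partition,
P(G) = P(G|A)·P(A) + P(G|B)·P(B) + P(G|C)·P(C) + P(G|D)·P(D)
      = 0.3959·0.191 + 0.5685·0.337 + 0.4238·0.357 + 0.799·0.115
      = 0.0756169 + 0.1915845 + 0.1512966 + 0.091885 = 0.510383

P(G) ≈ 0.5104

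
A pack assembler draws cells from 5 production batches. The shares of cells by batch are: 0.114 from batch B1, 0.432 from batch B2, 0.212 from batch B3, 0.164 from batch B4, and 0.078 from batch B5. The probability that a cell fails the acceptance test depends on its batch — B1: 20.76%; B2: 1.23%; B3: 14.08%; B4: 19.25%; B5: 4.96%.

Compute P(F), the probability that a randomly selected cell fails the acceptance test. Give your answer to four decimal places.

0.0943

By the law of total probability,
P(F) = P(F|B1)·P(B1) + P(F|B2)·P(B2) + P(F|B3)·P(B3) + P(F|B4)·P(B4) + P(F|B5)·P(B5)
      = 0.2076·0.114 + 0.0123·0.432 + 0.1408·0.212 + 0.1925·0.164 + 0.0496·0.078
      = 0.0236664 + 0.0053136 + 0.0298496 + 0.03157 + 0.0038688 = 0.0942684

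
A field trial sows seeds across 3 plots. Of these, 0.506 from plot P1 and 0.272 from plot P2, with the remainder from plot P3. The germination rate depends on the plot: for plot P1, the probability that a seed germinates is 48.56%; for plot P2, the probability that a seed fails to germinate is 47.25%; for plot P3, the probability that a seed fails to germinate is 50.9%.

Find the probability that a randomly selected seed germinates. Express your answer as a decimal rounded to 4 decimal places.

P(P3) = 1 − (0.506 + 0.272) = 0.222.
P(G|P2) = 1 − 0.4725 = 0.5275.
P(G|P3) = 1 − 0.509 = 0.491.
P(G) = P(G|P1)·P(P1) + P(G|P2)·P(P2) + P(G|P3)·P(P3)
      = 0.4856·0.506 + 0.5275·0.272 + 0.491·0.222
      = 0.2457136 + 0.14348 + 0.109002 = 0.4981956

0.4982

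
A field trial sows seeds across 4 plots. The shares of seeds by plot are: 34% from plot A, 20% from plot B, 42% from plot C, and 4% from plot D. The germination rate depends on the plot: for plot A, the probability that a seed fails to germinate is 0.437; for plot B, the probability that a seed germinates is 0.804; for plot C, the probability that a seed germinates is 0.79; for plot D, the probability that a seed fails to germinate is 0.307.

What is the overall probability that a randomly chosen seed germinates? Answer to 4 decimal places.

P(G|A) = 1 − 0.437 = 0.563.
P(G|D) = 1 − 0.307 = 0.693.
P(G) = P(G|A)·P(A) + P(G|B)·P(B) + P(G|C)·P(C) + P(G|D)·P(D)
      = 0.563·0.34 + 0.804·0.2 + 0.79·0.42 + 0.693·0.04
      = 0.19142 + 0.1608 + 0.3318 + 0.02772 = 0.71174

P(G) ≈ 0.7117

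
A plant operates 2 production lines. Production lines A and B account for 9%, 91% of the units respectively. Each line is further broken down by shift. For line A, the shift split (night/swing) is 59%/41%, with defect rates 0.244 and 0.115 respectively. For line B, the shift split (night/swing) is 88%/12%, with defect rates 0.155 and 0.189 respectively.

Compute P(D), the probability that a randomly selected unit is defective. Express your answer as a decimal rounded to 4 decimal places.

P(D|A) = 0.59·0.244 + 0.41·0.115 = 0.14396 + 0.04715 = 0.19111
P(D|B) = 0.88·0.155 + 0.12·0.189 = 0.1364 + 0.02268 = 0.15908
By total probability over the outer partition,
P(D) = 0.09·0.19111 + 0.91·0.15908
      = 0.0171999 + 0.1447628 = 0.1619627

P(D) ≈ 0.1620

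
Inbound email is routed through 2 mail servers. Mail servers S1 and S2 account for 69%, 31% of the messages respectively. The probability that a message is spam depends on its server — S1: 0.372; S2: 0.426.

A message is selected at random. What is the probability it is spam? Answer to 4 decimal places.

P(S) = P(S|S1)·P(S1) + P(S|S2)·P(S2)
      = 0.372·0.69 + 0.426·0.31
      = 0.25668 + 0.13206 = 0.38874

P(S) ≈ 0.3887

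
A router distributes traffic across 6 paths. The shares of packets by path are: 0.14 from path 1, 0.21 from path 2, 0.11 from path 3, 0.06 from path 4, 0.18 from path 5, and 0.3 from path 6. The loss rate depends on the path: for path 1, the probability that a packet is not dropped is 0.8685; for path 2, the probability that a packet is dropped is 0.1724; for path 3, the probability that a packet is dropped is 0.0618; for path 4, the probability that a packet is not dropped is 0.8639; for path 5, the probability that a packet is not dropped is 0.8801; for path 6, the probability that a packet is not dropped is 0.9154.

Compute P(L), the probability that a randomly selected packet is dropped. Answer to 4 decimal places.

P(L|1) = 1 − 0.8685 = 0.1315.
P(L|4) = 1 − 0.8639 = 0.1361.
P(L|5) = 1 − 0.8801 = 0.1199.
P(L|6) = 1 − 0.9154 = 0.0846.
Using total probability over the partition,
P(L) = P(L|1)·P(1) + P(L|2)·P(2) + P(L|3)·P(3) + P(L|4)·P(4) + P(L|5)·P(5) + P(L|6)·P(6)
      = 0.1315·0.14 + 0.1724·0.21 + 0.0618·0.11 + 0.1361·0.06 + 0.1199·0.18 + 0.0846·0.3
      = 0.01841 + 0.036204 + 0.006798 + 0.008166 + 0.021582 + 0.02538 = 0.11654

P(L) ≈ 0.1165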